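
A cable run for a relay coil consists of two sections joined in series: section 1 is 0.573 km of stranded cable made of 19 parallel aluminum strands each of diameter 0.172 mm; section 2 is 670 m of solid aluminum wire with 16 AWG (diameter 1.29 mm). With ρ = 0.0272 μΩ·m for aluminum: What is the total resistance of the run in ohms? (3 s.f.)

ρ = 0.0272 μΩ·m = 2.72×10^-8 Ω·m
Section 1: A_strand = π(8.6000e-05)² = 2.324e-08 m²; R₁ = ρL/(N·A_s) = (2.72×10^-8)(573)/(19×2.324e-08) = 35.3 Ω
Section 2: A = π(1.29/2 mm)² = π(6.4500e-04 m)² = 1.307e-06 m²
R₂ = (2.72×10^-8)(670)/(1.307e-06) = 13.94 Ω
R = R₁ + R₂ = 49.2 Ω

49.2 Ω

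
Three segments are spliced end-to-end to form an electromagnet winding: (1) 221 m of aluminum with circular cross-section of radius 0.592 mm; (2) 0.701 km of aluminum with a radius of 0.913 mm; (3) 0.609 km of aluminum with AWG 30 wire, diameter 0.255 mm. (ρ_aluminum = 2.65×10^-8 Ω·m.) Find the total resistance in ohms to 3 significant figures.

328 Ω

Seg 1: A = πr² = π(5.9200e-04 m)² = 1.101e-06 m²
R_1 = (2.65×10^-8)(221)/(1.101e-06) = 5.319 Ω
Seg 2: A = πr² = π(9.1300e-04 m)² = 2.619e-06 m²
R_2 = (2.65×10^-8)(701)/(2.619e-06) = 7.094 Ω
Seg 3: A = π(0.255/2 mm)² = π(1.2750e-04 m)² = 5.107e-08 m²
R_3 = (2.65×10^-8)(609)/(5.107e-08) = 316 Ω
R_total = R_1 + R_2 + R_3 = 328 Ω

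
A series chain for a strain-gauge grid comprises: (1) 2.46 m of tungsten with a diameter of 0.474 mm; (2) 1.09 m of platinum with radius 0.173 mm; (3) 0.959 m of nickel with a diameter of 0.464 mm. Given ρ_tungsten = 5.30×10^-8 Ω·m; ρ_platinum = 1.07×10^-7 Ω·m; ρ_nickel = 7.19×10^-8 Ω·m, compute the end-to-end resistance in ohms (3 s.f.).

2.39 Ω

Seg 1: A = π(d/2)² = π(2.3700e-04 m)² = 1.765e-07 m²
R_1 = (5.30×10^-8)(2.46)/(1.765e-07) = 0.7389 Ω
Seg 2: A = πr² = π(1.7300e-04 m)² = 9.402e-08 m²
R_2 = (1.07×10^-7)(1.09)/(9.402e-08) = 1.24 Ω
Seg 3: A = π(d/2)² = π(2.3200e-04 m)² = 1.691e-07 m²
R_3 = (7.19×10^-8)(0.959)/(1.691e-07) = 0.4078 Ω
R_total = R_1 + R_2 + R_3 = 2.39 Ω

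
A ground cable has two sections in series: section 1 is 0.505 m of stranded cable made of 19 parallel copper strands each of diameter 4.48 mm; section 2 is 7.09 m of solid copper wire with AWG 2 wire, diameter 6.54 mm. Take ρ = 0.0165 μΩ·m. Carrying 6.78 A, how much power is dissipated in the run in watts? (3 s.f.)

ρ = 0.0165 μΩ·m = 1.65×10^-8 Ω·m
Section 1: A_strand = π(2.2400e-03)² = 1.576e-05 m²; R₁ = ρL/(N·A_s) = (1.65×10^-8)(0.505)/(19×1.576e-05) = 2.782×10^-5 Ω
Section 2: A = π(6.54/2 mm)² = π(3.2700e-03 m)² = 3.359e-05 m²
R₂ = (1.65×10^-8)(7.09)/(3.359e-05) = 0.003482 Ω
R = R₁ + R₂ = 0.00351 Ω
P = I²R = (6.78)² × 0.00351 = 0.161 W

0.161 W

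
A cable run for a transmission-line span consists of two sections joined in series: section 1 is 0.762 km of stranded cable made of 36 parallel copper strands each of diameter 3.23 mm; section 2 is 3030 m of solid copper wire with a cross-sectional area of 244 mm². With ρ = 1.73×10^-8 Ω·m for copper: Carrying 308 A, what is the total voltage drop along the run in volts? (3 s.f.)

79.9 V

Section 1: A_strand = π(1.6150e-03)² = 8.194e-06 m²; R₁ = ρL/(N·A_s) = (1.73×10^-8)(762)/(36×8.194e-06) = 0.04469 Ω
Section 2: A = 244 mm² = 2.440e-04 m²
R₂ = (1.73×10^-8)(3030)/(2.440e-04) = 0.2148 Ω
R = R₁ + R₂ = 0.2595 Ω
V = IR = 308 × 0.2595 = 79.9 V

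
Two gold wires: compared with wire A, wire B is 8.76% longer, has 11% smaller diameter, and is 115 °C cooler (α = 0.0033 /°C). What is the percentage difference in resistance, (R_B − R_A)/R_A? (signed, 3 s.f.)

-14.8%

R ∝ ρL/d² with ρ ∝ (1+αΔT), so R_B/R_A = (1 + 8.76/100) × (1 − 11/100)⁻² × (1 − 0.0033×115)
= 1.088 × 1.262 × 0.6205 = 0.852
(R_B − R_A)/R_A = 0.852 − 1 = -14.8%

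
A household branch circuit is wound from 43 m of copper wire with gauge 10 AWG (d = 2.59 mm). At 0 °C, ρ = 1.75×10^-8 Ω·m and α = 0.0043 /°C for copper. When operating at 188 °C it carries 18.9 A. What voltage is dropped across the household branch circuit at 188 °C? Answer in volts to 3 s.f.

A = π(2.59/2 mm)² = π(1.2950e-03 m)² = 5.269e-06 m²
R₍0₎ = ρL/A = (1.75×10^-8)(43)/(5.269e-06) = 0.1428 Ω
R₍188₎ = R₍0₎(1 + αΔT) = 0.1428 × (1 + 0.0043×188) = 0.2583 Ω
V = IR = 18.9 × 0.2583 = 4.88 V

4.88 V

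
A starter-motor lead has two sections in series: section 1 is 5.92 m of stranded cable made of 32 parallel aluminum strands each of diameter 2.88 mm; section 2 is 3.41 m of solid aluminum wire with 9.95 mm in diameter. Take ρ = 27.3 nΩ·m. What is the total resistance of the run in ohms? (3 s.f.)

ρ = 27.3 nΩ·m = 2.73×10^-8 Ω·m
Section 1: A_strand = π(1.4400e-03)² = 6.514e-06 m²; R₁ = ρL/(N·A_s) = (2.73×10^-8)(5.92)/(32×6.514e-06) = 7.753×10^-4 Ω
Section 2: A = π(d/2)² = π(4.9750e-03 m)² = 7.776e-05 m²
R₂ = (2.73×10^-8)(3.41)/(7.776e-05) = 0.001197 Ω
R = R₁ + R₂ = 0.00197 Ω

0.00197 Ω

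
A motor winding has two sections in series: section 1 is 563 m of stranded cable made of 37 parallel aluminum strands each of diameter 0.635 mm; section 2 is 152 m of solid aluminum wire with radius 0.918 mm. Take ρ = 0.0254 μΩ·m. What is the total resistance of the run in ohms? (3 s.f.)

ρ = 0.0254 μΩ·m = 2.54×10^-8 Ω·m
Section 1: A_strand = π(3.1750e-04)² = 3.167e-07 m²; R₁ = ρL/(N·A_s) = (2.54×10^-8)(563)/(37×3.167e-07) = 1.22 Ω
Section 2: A = πr² = π(9.1800e-04 m)² = 2.647e-06 m²
R₂ = (2.54×10^-8)(152)/(2.647e-06) = 1.458 Ω
R = R₁ + R₂ = 2.68 Ω

2.68 Ω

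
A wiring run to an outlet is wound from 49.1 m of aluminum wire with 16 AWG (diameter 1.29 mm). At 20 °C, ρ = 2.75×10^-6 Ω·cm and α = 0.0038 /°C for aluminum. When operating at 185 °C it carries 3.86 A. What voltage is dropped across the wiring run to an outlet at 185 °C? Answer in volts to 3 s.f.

ρ = 2.75×10^-6 Ω·cm = 2.75×10^-8 Ω·m
A = π(1.29/2 mm)² = π(6.4500e-04 m)² = 1.307e-06 m²
R₍20₎ = ρL/A = (2.75×10^-8)(49.1)/(1.307e-06) = 1.033 Ω
R₍185₎ = R₍20₎(1 + αΔT) = 1.033 × (1 + 0.0038×165) = 1.681 Ω
V = IR = 3.86 × 1.681 = 6.49 V

6.49 V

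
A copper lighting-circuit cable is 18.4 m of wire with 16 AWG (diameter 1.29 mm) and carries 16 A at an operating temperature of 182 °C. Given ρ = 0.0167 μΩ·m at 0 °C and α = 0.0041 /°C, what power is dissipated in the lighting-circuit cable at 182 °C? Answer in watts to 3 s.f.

ρ = 0.0167 μΩ·m = 1.67×10^-8 Ω·m
A = π(1.29/2 mm)² = π(6.4500e-04 m)² = 1.307e-06 m²
R₍0₎ = ρL/A = (1.67×10^-8)(18.4)/(1.307e-06) = 0.2351 Ω
R₍182₎ = R₍0₎(1 + αΔT) = 0.2351 × (1 + 0.0041×182) = 0.4105 Ω
P = I²R = (16)² × 0.4105 = 105 W

105 W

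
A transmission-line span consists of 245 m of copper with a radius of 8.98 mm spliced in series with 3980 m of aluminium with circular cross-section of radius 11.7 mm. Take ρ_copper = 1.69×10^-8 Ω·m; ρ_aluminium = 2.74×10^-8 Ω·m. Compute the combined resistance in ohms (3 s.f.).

Segment 1: A = πr² = π(8.9800e-03 m)² = 2.533e-04 m²
R₁ = ρL/A = (1.69×10^-8)(245)/(2.533e-04) = 0.01634 Ω
Segment 2: A = πr² = π(1.1700e-02 m)² = 4.301e-04 m²
R₂ = (2.74×10^-8)(3980)/(4.301e-04) = 0.2536 Ω
R = R₁ + R₂ = 0.270 Ω

0.270 Ω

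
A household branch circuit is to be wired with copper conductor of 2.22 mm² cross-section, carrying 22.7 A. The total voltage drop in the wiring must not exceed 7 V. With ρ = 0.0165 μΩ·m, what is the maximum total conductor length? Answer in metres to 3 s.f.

41.5 m

ρ = 0.0165 μΩ·m = 1.65×10^-8 Ω·m
A = 2.22 mm² = 2.220e-06 m²
L_max = V_max·A/(1·ρI) = (7)(2.220e-06)/(1.65×10^-8×22.7) = 41.5 m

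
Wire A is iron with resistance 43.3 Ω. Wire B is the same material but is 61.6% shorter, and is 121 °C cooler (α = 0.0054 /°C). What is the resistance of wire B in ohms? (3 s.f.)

5.76 Ω

R ∝ ρL/d² with ρ ∝ (1+αΔT), so R_B/R_A = (1 − 61.6/100) × (1 − 0.0054×121)
= 0.384 × 0.3466 = 0.1331
R_B = 0.1331 × 43.3 = 5.76 Ω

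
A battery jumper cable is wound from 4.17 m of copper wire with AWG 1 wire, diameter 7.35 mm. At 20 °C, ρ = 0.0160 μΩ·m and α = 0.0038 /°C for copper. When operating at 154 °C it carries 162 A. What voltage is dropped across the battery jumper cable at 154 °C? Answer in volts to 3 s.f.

0.384 V

ρ = 0.0160 μΩ·m = 1.60×10^-8 Ω·m
A = π(7.35/2 mm)² = π(3.6750e-03 m)² = 4.243e-05 m²
R₍20₎ = ρL/A = (1.60×10^-8)(4.17)/(4.243e-05) = 0.001573 Ω
R₍154₎ = R₍20₎(1 + αΔT) = 0.001573 × (1 + 0.0038×134) = 0.002373 Ω
V = IR = 162 × 0.002373 = 0.384 V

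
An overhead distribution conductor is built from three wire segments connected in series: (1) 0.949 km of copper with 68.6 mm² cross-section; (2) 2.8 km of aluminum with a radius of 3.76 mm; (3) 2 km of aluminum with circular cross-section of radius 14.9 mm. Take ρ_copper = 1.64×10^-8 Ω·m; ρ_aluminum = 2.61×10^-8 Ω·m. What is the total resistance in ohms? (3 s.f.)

Seg 1: A = 68.6 mm² = 6.860e-05 m²
R_1 = (1.64×10^-8)(949)/(6.860e-05) = 0.2269 Ω
Seg 2: A = πr² = π(3.7600e-03 m)² = 4.441e-05 m²
R_2 = (2.61×10^-8)(2800)/(4.441e-05) = 1.645 Ω
Seg 3: A = πr² = π(1.4900e-02 m)² = 6.975e-04 m²
R_3 = (2.61×10^-8)(2000)/(6.975e-04) = 0.07484 Ω
R_total = R_1 + R_2 + R_3 = 1.95 Ω

1.95 Ω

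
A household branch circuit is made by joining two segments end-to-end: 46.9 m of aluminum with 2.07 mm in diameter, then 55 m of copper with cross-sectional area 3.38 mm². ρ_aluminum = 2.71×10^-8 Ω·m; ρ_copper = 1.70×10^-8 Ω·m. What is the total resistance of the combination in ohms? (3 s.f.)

0.654 Ω

Segment 1: A = π(d/2)² = π(1.0350e-03 m)² = 3.365e-06 m²
R₁ = ρL/A = (2.71×10^-8)(46.9)/(3.365e-06) = 0.3777 Ω
Segment 2: A = 3.38 mm² = 3.380e-06 m²
R₂ = (1.70×10^-8)(55)/(3.380e-06) = 0.2766 Ω
R = R₁ + R₂ = 0.654 Ω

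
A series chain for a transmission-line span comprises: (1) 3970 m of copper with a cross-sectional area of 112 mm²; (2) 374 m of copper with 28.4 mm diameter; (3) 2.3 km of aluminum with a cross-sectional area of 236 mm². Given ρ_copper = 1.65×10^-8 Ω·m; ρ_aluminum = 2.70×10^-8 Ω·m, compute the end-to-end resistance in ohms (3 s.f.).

Seg 1: A = 112 mm² = 1.120e-04 m²
R_1 = (1.65×10^-8)(3970)/(1.120e-04) = 0.5849 Ω
Seg 2: A = π(d/2)² = π(1.4200e-02 m)² = 6.335e-04 m²
R_2 = (1.65×10^-8)(374)/(6.335e-04) = 0.009742 Ω
Seg 3: A = 236 mm² = 2.360e-04 m²
R_3 = (2.70×10^-8)(2300)/(2.360e-04) = 0.2631 Ω
R_total = R_1 + R_2 + R_3 = 0.858 Ω

0.858 Ω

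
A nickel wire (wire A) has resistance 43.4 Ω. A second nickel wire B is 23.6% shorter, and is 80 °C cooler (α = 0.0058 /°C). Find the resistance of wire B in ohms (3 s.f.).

17.8 Ω

R ∝ ρL/d² with ρ ∝ (1+αΔT), so R_B/R_A = (1 − 23.6/100) × (1 − 0.0058×80)
= 0.764 × 0.536 = 0.4095
R_B = 0.4095 × 43.4 = 17.8 Ω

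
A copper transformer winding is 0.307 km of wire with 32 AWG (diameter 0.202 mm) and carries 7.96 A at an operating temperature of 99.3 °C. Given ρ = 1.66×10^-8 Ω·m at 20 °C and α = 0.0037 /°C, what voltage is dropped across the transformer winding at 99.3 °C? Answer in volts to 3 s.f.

1640 V

A = π(0.202/2 mm)² = π(1.0100e-04 m)² = 3.205e-08 m²
R₍20₎ = ρL/A = (1.66×10^-8)(307)/(3.205e-08) = 159 Ω
R₍99.3₎ = R₍20₎(1 + αΔT) = 159 × (1 + 0.0037×79.3) = 205.7 Ω
V = IR = 7.96 × 205.7 = 1640 V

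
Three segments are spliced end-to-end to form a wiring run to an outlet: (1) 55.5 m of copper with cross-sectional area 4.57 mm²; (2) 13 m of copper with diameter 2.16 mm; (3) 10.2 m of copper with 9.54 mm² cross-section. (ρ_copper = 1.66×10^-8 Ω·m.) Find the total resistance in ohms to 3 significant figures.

0.278 Ω

Seg 1: A = 4.57 mm² = 4.570e-06 m²
R_1 = (1.66×10^-8)(55.5)/(4.570e-06) = 0.2016 Ω
Seg 2: A = π(d/2)² = π(1.0800e-03 m)² = 3.664e-06 m²
R_2 = (1.66×10^-8)(13)/(3.664e-06) = 0.05889 Ω
Seg 3: A = 9.54 mm² = 9.540e-06 m²
R_3 = (1.66×10^-8)(10.2)/(9.540e-06) = 0.01775 Ω
R_total = R_1 + R_2 + R_3 = 0.278 Ω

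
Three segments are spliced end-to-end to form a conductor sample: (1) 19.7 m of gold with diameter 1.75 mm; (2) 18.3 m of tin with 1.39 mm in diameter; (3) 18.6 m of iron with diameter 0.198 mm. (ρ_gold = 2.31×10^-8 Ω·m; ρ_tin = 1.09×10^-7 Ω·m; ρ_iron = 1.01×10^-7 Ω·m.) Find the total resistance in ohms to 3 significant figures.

Seg 1: A = π(d/2)² = π(8.7500e-04 m)² = 2.405e-06 m²
R_1 = (2.31×10^-8)(19.7)/(2.405e-06) = 0.1892 Ω
Seg 2: A = π(d/2)² = π(6.9500e-04 m)² = 1.517e-06 m²
R_2 = (1.09×10^-7)(18.3)/(1.517e-06) = 1.314 Ω
Seg 3: A = π(d/2)² = π(9.9000e-05 m)² = 3.079e-08 m²
R_3 = (1.01×10^-7)(18.6)/(3.079e-08) = 61.01 Ω
R_total = R_1 + R_2 + R_3 = 62.5 Ω

62.5 Ω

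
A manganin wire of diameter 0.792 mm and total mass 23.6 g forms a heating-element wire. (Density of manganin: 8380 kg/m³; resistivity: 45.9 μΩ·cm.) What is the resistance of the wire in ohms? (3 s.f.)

5.33 Ω

ρ = 45.9 μΩ·cm = 4.59×10^-7 Ω·m
A = π(d/2)² = π(3.9600e-04 m)² = 4.9265e-07 m²
L = m/(density·A) = 0.0236/(8380×4.9265e-07) = 5.716 m
R = ρL/A = (4.59×10^-7)(5.716)/(4.9265e-07) = 5.33 Ω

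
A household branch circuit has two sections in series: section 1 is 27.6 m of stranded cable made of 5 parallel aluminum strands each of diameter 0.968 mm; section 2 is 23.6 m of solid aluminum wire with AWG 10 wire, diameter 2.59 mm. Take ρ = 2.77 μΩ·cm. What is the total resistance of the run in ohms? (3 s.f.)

0.332 Ω

ρ = 2.77 μΩ·cm = 2.77×10^-8 Ω·m
Section 1: A_strand = π(4.8400e-04)² = 7.359e-07 m²; R₁ = ρL/(N·A_s) = (2.77×10^-8)(27.6)/(5×7.359e-07) = 0.2078 Ω
Section 2: A = π(2.59/2 mm)² = π(1.2950e-03 m)² = 5.269e-06 m²
R₂ = (2.77×10^-8)(23.6)/(5.269e-06) = 0.1241 Ω
R = R₁ + R₂ = 0.332 Ω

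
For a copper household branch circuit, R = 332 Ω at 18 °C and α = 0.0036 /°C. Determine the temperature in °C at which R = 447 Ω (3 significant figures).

114 °C

R = R₀(1 + α(T − T₀)) ⇒ T = T₀ + (R/R₀ − 1)/α
T = 18 + (447/332 − 1)/0.0036 = 18 + (0.3464)/0.0036 = 114 °C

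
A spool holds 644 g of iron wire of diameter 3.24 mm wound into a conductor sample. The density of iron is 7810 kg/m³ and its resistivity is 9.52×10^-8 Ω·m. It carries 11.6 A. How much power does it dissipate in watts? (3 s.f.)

A = π(d/2)² = π(1.6200e-03 m)² = 8.2448e-06 m²
L = m/(density·A) = 0.644/(7810×8.2448e-06) = 10 m
R = ρL/A = (9.52×10^-8)(10)/(8.2448e-06) = 0.1155 Ω
P = I²R = (11.6)² × 0.1155 = 15.5 W

15.5 W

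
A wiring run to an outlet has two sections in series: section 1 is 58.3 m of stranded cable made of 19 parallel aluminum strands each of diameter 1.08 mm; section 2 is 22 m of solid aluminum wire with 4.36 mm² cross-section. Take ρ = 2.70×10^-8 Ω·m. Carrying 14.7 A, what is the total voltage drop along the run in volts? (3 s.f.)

Section 1: A_strand = π(5.4000e-04)² = 9.161e-07 m²; R₁ = ρL/(N·A_s) = (2.70×10^-8)(58.3)/(19×9.161e-07) = 0.09044 Ω
Section 2: A = 4.36 mm² = 4.360e-06 m²
R₂ = (2.70×10^-8)(22)/(4.360e-06) = 0.1362 Ω
R = R₁ + R₂ = 0.2267 Ω
V = IR = 14.7 × 0.2267 = 3.33 V

3.33 V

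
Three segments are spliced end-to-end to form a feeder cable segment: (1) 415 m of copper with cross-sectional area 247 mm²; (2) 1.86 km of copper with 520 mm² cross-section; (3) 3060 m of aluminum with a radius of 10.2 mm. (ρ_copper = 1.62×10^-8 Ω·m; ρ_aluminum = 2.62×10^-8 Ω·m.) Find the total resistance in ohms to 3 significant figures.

0.330 Ω

Seg 1: A = 247 mm² = 2.470e-04 m²
R_1 = (1.62×10^-8)(415)/(2.470e-04) = 0.02722 Ω
Seg 2: A = 520 mm² = 5.200e-04 m²
R_2 = (1.62×10^-8)(1860)/(5.200e-04) = 0.05795 Ω
Seg 3: A = πr² = π(1.0200e-02 m)² = 3.269e-04 m²
R_3 = (2.62×10^-8)(3060)/(3.269e-04) = 0.2453 Ω
R_total = R_1 + R_2 + R_3 = 0.330 Ω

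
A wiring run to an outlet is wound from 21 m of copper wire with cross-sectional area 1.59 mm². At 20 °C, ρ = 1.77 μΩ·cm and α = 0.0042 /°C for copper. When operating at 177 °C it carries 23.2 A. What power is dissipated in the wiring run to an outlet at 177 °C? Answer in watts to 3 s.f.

ρ = 1.77 μΩ·cm = 1.77×10^-8 Ω·m
A = 1.59 mm² = 1.590e-06 m²
R₍20₎ = ρL/A = (1.77×10^-8)(21)/(1.590e-06) = 0.2338 Ω
R₍177₎ = R₍20₎(1 + αΔT) = 0.2338 × (1 + 0.0042×157) = 0.3879 Ω
P = I²R = (23.2)² × 0.3879 = 209 W

209 W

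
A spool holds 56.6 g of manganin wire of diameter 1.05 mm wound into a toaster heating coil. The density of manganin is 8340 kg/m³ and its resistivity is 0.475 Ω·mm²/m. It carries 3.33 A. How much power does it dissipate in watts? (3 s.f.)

ρ = 0.475 Ω·mm²/m = 4.75×10^-7 Ω·m
A = π(d/2)² = π(5.2500e-04 m)² = 8.6590e-07 m²
L = m/(density·A) = 0.0566/(8340×8.6590e-07) = 7.838 m
R = ρL/A = (4.75×10^-7)(7.838)/(8.6590e-07) = 4.299 Ω
P = I²R = (3.33)² × 4.299 = 47.7 W

47.7 W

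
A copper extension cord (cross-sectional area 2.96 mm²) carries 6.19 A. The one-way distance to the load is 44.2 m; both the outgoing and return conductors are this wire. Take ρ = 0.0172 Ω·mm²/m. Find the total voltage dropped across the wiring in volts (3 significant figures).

3.18 V

ρ = 0.0172 Ω·mm²/m = 1.72×10^-8 Ω·m
A = 2.96 mm² = 2.960e-06 m²
Total conductor length (both ways) L = 2 × 44.2 = 88.4 m
R = ρL/A = (1.72×10^-8)(88.4)/(2.960e-06) = 0.5137 Ω
V = IR = 6.19 × 0.5137 = 3.18 V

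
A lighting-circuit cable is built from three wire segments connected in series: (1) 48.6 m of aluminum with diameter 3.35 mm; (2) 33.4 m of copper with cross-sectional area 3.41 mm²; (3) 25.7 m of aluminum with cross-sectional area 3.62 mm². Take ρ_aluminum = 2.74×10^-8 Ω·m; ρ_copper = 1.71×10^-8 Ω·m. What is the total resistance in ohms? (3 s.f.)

Seg 1: A = π(d/2)² = π(1.6750e-03 m)² = 8.814e-06 m²
R_1 = (2.74×10^-8)(48.6)/(8.814e-06) = 0.1511 Ω
Seg 2: A = 3.41 mm² = 3.410e-06 m²
R_2 = (1.71×10^-8)(33.4)/(3.410e-06) = 0.1675 Ω
Seg 3: A = 3.62 mm² = 3.620e-06 m²
R_3 = (2.74×10^-8)(25.7)/(3.620e-06) = 0.1945 Ω
R_total = R_1 + R_2 + R_3 = 0.513 Ω

0.513 Ω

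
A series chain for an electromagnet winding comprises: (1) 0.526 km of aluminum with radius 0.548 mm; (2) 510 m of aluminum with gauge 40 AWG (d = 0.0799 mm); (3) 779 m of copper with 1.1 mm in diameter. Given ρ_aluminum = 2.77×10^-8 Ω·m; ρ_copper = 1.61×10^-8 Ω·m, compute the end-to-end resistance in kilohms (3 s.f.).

2.85 kΩ

Seg 1: A = πr² = π(5.4800e-04 m)² = 9.434e-07 m²
R_1 = (2.77×10^-8)(526)/(9.434e-07) = 15.44 Ω
Seg 2: A = π(0.0799/2 mm)² = π(3.9950e-05 m)² = 5.014e-09 m²
R_2 = (2.77×10^-8)(510)/(5.014e-09) = 2818 Ω
Seg 3: A = π(d/2)² = π(5.5000e-04 m)² = 9.503e-07 m²
R_3 = (1.61×10^-8)(779)/(9.503e-07) = 13.2 Ω
R_total = R_1 + R_2 + R_3 = 2.85 kΩ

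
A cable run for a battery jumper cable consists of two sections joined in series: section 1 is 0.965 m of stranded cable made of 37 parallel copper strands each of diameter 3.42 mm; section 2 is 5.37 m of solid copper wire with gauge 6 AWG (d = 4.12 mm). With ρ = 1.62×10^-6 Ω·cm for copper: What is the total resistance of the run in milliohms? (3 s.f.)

ρ = 1.62×10^-6 Ω·cm = 1.62×10^-8 Ω·m
Section 1: A_strand = π(1.7100e-03)² = 9.186e-06 m²; R₁ = ρL/(N·A_s) = (1.62×10^-8)(0.965)/(37×9.186e-06) = 4.599×10^-5 Ω
Section 2: A = π(4.12/2 mm)² = π(2.0600e-03 m)² = 1.333e-05 m²
R₂ = (1.62×10^-8)(5.37)/(1.333e-05) = 0.006525 Ω
R = R₁ + R₂ = 6.57 mΩ

6.57 mΩ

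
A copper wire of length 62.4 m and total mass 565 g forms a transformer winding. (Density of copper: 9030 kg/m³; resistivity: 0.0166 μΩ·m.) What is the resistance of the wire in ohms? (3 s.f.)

1.03 Ω

ρ = 0.0166 μΩ·m = 1.66×10^-8 Ω·m
A = m/(density·L) = 0.565/(9030×62.4) = 1.0027e-06 m²
R = ρL/A = (1.66×10^-8)(62.4)/(1.0027e-06) = 1.03 Ω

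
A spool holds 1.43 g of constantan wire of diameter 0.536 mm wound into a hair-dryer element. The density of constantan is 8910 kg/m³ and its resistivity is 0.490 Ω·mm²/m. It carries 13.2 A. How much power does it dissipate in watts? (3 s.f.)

ρ = 0.490 Ω·mm²/m = 4.90×10^-7 Ω·m
A = π(d/2)² = π(2.6800e-04 m)² = 2.2564e-07 m²
L = m/(density·A) = 0.00143/(8910×2.2564e-07) = 0.7113 m
R = ρL/A = (4.90×10^-7)(0.7113)/(2.2564e-07) = 1.545 Ω
P = I²R = (13.2)² × 1.545 = 269 W

269 W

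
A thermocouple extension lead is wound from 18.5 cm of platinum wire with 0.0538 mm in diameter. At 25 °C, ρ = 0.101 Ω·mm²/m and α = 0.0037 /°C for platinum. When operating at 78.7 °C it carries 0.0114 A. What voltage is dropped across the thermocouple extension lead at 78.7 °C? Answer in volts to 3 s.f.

ρ = 0.101 Ω·mm²/m = 1.01×10^-7 Ω·m
A = π(d/2)² = π(2.6900e-05 m)² = 2.273e-09 m²
R₍25₎ = ρL/A = (1.01×10^-7)(0.185)/(2.273e-09) = 8.219 Ω
R₍78.7₎ = R₍25₎(1 + αΔT) = 8.219 × (1 + 0.0037×53.7) = 9.852 Ω
V = IR = 0.0114 × 9.852 = 0.112 V

0.112 V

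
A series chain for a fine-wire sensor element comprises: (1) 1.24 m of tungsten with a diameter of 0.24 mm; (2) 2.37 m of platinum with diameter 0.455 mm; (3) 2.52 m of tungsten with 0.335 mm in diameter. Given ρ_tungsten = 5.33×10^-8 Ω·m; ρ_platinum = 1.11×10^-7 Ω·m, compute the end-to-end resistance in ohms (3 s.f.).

Seg 1: A = π(d/2)² = π(1.2000e-04 m)² = 4.524e-08 m²
R_1 = (5.33×10^-8)(1.24)/(4.524e-08) = 1.461 Ω
Seg 2: A = π(d/2)² = π(2.2750e-04 m)² = 1.626e-07 m²
R_2 = (1.11×10^-7)(2.37)/(1.626e-07) = 1.618 Ω
Seg 3: A = π(d/2)² = π(1.6750e-04 m)² = 8.814e-08 m²
R_3 = (5.33×10^-8)(2.52)/(8.814e-08) = 1.524 Ω
R_total = R_1 + R_2 + R_3 = 4.60 Ω

4.60 Ω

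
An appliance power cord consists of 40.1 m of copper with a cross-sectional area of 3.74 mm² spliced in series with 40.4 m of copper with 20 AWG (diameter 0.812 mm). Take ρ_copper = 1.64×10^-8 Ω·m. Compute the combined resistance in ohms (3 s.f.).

Segment 1: A = 3.74 mm² = 3.740e-06 m²
R₁ = ρL/A = (1.64×10^-8)(40.1)/(3.740e-06) = 0.1758 Ω
Segment 2: A = π(0.812/2 mm)² = π(4.0600e-04 m)² = 5.178e-07 m²
R₂ = (1.64×10^-8)(40.4)/(5.178e-07) = 1.279 Ω
R = R₁ + R₂ = 1.46 Ω

1.46 Ω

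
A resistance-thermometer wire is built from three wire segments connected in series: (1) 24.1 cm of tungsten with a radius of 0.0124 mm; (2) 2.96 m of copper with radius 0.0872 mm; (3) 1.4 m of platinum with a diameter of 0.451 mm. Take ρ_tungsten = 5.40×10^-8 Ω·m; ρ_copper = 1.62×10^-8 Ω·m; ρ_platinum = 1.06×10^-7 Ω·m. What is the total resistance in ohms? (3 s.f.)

Seg 1: A = πr² = π(1.2400e-05 m)² = 4.831e-10 m²
R_1 = (5.40×10^-8)(0.241)/(4.831e-10) = 26.94 Ω
Seg 2: A = πr² = π(8.7200e-05 m)² = 2.389e-08 m²
R_2 = (1.62×10^-8)(2.96)/(2.389e-08) = 2.007 Ω
Seg 3: A = π(d/2)² = π(2.2550e-04 m)² = 1.598e-07 m²
R_3 = (1.06×10^-7)(1.4)/(1.598e-07) = 0.9289 Ω
R_total = R_1 + R_2 + R_3 = 29.9 Ω

29.9 Ω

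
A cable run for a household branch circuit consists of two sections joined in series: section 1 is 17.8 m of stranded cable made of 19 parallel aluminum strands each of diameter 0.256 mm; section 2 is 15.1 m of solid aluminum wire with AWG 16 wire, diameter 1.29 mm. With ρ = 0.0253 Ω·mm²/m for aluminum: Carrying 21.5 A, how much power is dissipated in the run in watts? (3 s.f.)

ρ = 0.0253 Ω·mm²/m = 2.53×10^-8 Ω·m
Section 1: A_strand = π(1.2800e-04)² = 5.147e-08 m²; R₁ = ρL/(N·A_s) = (2.53×10^-8)(17.8)/(19×5.147e-08) = 0.4605 Ω
Section 2: A = π(1.29/2 mm)² = π(6.4500e-04 m)² = 1.307e-06 m²
R₂ = (2.53×10^-8)(15.1)/(1.307e-06) = 0.2923 Ω
R = R₁ + R₂ = 0.7528 Ω
P = I²R = (21.5)² × 0.7528 = 348 W

348 W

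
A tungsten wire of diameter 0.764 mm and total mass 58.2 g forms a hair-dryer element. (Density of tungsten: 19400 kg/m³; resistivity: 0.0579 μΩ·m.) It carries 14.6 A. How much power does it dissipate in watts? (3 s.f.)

176 W

ρ = 0.0579 μΩ·m = 5.79×10^-8 Ω·m
A = π(d/2)² = π(3.8200e-04 m)² = 4.5843e-07 m²
L = m/(density·A) = 0.0582/(19400×4.5843e-07) = 6.544 m
R = ρL/A = (5.79×10^-8)(6.544)/(4.5843e-07) = 0.8265 Ω
P = I²R = (14.6)² × 0.8265 = 176 W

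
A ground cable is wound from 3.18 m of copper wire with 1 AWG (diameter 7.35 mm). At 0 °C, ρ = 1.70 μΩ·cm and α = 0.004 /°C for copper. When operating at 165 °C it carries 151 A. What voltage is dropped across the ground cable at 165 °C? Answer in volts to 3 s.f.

ρ = 1.70 μΩ·cm = 1.70×10^-8 Ω·m
A = π(7.35/2 mm)² = π(3.6750e-03 m)² = 4.243e-05 m²
R₍0₎ = ρL/A = (1.70×10^-8)(3.18)/(4.243e-05) = 0.001274 Ω
R₍165₎ = R₍0₎(1 + αΔT) = 0.001274 × (1 + 0.004×165) = 0.002115 Ω
V = IR = 151 × 0.002115 = 0.319 V

0.319 V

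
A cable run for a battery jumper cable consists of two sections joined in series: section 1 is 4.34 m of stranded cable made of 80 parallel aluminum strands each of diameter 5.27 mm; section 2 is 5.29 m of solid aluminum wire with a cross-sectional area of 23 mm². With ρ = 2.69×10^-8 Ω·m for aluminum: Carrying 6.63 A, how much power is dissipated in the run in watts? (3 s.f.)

Section 1: A_strand = π(2.6350e-03)² = 2.181e-05 m²; R₁ = ρL/(N·A_s) = (2.69×10^-8)(4.34)/(80×2.181e-05) = 6.690×10^-5 Ω
Section 2: A = 23 mm² = 2.300e-05 m²
R₂ = (2.69×10^-8)(5.29)/(2.300e-05) = 0.006187 Ω
R = R₁ + R₂ = 0.006254 Ω
P = I²R = (6.63)² × 0.006254 = 0.275 W

0.275 W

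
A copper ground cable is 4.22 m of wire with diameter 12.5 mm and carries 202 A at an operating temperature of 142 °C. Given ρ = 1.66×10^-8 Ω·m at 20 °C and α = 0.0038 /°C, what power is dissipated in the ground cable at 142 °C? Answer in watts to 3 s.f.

34.1 W

A = π(d/2)² = π(6.2500e-03 m)² = 1.227e-04 m²
R₍20₎ = ρL/A = (1.66×10^-8)(4.22)/(1.227e-04) = 5.708×10^-4 Ω
R₍142₎ = R₍20₎(1 + αΔT) = 5.708×10^-4 × (1 + 0.0038×122) = 8.355×10^-4 Ω
P = I²R = (202)² × 8.355×10^-4 = 34.1 W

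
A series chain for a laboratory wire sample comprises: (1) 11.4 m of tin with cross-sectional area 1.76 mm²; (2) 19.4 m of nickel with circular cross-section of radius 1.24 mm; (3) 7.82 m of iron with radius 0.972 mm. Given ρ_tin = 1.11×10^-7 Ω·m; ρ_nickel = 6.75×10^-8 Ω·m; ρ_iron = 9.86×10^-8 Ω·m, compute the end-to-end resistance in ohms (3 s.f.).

Seg 1: A = 1.76 mm² = 1.760e-06 m²
R_1 = (1.11×10^-7)(11.4)/(1.760e-06) = 0.719 Ω
Seg 2: A = πr² = π(1.2400e-03 m)² = 4.831e-06 m²
R_2 = (6.75×10^-8)(19.4)/(4.831e-06) = 0.2711 Ω
Seg 3: A = πr² = π(9.7200e-04 m)² = 2.968e-06 m²
R_3 = (9.86×10^-8)(7.82)/(2.968e-06) = 0.2598 Ω
R_total = R_1 + R_2 + R_3 = 1.25 Ω

1.25 Ω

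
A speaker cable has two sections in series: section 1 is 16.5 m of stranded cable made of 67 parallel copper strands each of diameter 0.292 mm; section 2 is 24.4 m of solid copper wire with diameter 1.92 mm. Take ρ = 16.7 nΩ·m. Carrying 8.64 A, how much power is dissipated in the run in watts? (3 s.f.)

ρ = 16.7 nΩ·m = 1.67×10^-8 Ω·m
Section 1: A_strand = π(1.4600e-04)² = 6.697e-08 m²; R₁ = ρL/(N·A_s) = (1.67×10^-8)(16.5)/(67×6.697e-08) = 0.06141 Ω
Section 2: A = π(d/2)² = π(9.6000e-04 m)² = 2.895e-06 m²
R₂ = (1.67×10^-8)(24.4)/(2.895e-06) = 0.1407 Ω
R = R₁ + R₂ = 0.2022 Ω
P = I²R = (8.64)² × 0.2022 = 15.1 W

15.1 W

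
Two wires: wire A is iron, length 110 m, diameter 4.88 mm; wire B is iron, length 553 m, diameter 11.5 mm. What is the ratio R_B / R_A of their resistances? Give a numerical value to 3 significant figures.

R ∝ ρL/d², so R_B/R_A = (L_B/L_A) × (d_A/d_B)²
= (553/110) × (4.88/11.5)² = 0.905

0.905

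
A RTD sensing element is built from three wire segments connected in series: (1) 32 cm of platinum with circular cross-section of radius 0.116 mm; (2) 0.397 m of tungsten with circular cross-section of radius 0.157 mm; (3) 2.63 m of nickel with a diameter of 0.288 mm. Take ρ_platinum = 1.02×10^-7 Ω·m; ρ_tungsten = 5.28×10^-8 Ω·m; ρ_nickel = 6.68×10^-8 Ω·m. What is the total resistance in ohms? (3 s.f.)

Seg 1: A = πr² = π(1.1600e-04 m)² = 4.227e-08 m²
R_1 = (1.02×10^-7)(0.32)/(4.227e-08) = 0.7721 Ω
Seg 2: A = πr² = π(1.5700e-04 m)² = 7.744e-08 m²
R_2 = (5.28×10^-8)(0.397)/(7.744e-08) = 0.2707 Ω
Seg 3: A = π(d/2)² = π(1.4400e-04 m)² = 6.514e-08 m²
R_3 = (6.68×10^-8)(2.63)/(6.514e-08) = 2.697 Ω
R_total = R_1 + R_2 + R_3 = 3.74 Ω

3.74 Ω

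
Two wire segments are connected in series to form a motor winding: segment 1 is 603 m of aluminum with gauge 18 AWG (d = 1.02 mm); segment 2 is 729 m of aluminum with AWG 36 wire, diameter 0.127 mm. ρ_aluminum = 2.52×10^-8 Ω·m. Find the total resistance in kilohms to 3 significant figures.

Segment 1: A = π(1.02/2 mm)² = π(5.1000e-04 m)² = 8.171e-07 m²
R₁ = ρL/A = (2.52×10^-8)(603)/(8.171e-07) = 18.6 Ω
Segment 2: A = π(0.127/2 mm)² = π(6.3500e-05 m)² = 1.267e-08 m²
R₂ = (2.52×10^-8)(729)/(1.267e-08) = 1450 Ω
R = R₁ + R₂ = 1.47 kΩ

1.47 kΩ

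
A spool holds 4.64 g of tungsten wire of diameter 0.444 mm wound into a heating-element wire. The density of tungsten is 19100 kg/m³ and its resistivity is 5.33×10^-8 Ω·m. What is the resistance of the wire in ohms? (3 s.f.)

A = π(d/2)² = π(2.2200e-04 m)² = 1.5483e-07 m²
L = m/(density·A) = 0.00464/(19100×1.5483e-07) = 1.569 m
R = ρL/A = (5.33×10^-8)(1.569)/(1.5483e-07) = 0.540 Ω

0.540 Ω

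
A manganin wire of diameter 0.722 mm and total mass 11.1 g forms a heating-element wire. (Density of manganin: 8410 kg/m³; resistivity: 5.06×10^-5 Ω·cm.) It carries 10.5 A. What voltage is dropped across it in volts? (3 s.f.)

ρ = 5.06×10^-5 Ω·cm = 5.06×10^-7 Ω·m
A = π(d/2)² = π(3.6100e-04 m)² = 4.0942e-07 m²
L = m/(density·A) = 0.0111/(8410×4.0942e-07) = 3.224 m
R = ρL/A = (5.06×10^-7)(3.224)/(4.0942e-07) = 3.984 Ω
V = IR = 10.5 × 3.984 = 41.8 V

41.8 V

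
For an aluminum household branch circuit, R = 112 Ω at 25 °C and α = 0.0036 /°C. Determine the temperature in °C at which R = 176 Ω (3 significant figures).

184 °C

R = R₀(1 + α(T − T₀)) ⇒ T = T₀ + (R/R₀ − 1)/α
T = 25 + (176/112 − 1)/0.0036 = 25 + (0.5714)/0.0036 = 184 °C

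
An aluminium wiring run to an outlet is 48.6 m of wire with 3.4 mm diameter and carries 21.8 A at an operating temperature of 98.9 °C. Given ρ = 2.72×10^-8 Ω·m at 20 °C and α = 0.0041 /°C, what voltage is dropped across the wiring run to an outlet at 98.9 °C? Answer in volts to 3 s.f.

A = π(d/2)² = π(1.7000e-03 m)² = 9.079e-06 m²
R₍20₎ = ρL/A = (2.72×10^-8)(48.6)/(9.079e-06) = 0.1456 Ω
R₍98.9₎ = R₍20₎(1 + αΔT) = 0.1456 × (1 + 0.0041×78.9) = 0.1927 Ω
V = IR = 21.8 × 0.1927 = 4.20 V

4.20 V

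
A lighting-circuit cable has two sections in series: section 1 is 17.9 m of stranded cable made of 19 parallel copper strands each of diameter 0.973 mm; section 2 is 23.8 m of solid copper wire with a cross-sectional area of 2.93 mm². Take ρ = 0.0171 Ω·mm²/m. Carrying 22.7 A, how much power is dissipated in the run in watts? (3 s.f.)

ρ = 0.0171 Ω·mm²/m = 1.71×10^-8 Ω·m
Section 1: A_strand = π(4.8650e-04)² = 7.436e-07 m²; R₁ = ρL/(N·A_s) = (1.71×10^-8)(17.9)/(19×7.436e-07) = 0.02167 Ω
Section 2: A = 2.93 mm² = 2.930e-06 m²
R₂ = (1.71×10^-8)(23.8)/(2.930e-06) = 0.1389 Ω
R = R₁ + R₂ = 0.1606 Ω
P = I²R = (22.7)² × 0.1606 = 82.7 W

82.7 W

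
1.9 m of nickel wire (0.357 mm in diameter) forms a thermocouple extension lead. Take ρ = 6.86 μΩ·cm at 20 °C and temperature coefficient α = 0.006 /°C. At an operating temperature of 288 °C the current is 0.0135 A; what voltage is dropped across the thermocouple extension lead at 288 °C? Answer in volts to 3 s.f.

ρ = 6.86 μΩ·cm = 6.86×10^-8 Ω·m
A = π(d/2)² = π(1.7850e-04 m)² = 1.001e-07 m²
R₍20₎ = ρL/A = (6.86×10^-8)(1.9)/(1.001e-07) = 1.302 Ω
R₍288₎ = R₍20₎(1 + αΔT) = 1.302 × (1 + 0.006×268) = 3.396 Ω
V = IR = 0.0135 × 3.396 = 0.0458 V

0.0458 V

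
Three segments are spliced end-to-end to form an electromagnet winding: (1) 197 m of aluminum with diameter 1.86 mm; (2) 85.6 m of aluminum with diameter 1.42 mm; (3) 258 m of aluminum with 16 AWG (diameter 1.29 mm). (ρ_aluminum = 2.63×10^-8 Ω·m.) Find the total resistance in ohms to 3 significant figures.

Seg 1: A = π(d/2)² = π(9.3000e-04 m)² = 2.717e-06 m²
R_1 = (2.63×10^-8)(197)/(2.717e-06) = 1.907 Ω
Seg 2: A = π(d/2)² = π(7.1000e-04 m)² = 1.584e-06 m²
R_2 = (2.63×10^-8)(85.6)/(1.584e-06) = 1.422 Ω
Seg 3: A = π(1.29/2 mm)² = π(6.4500e-04 m)² = 1.307e-06 m²
R_3 = (2.63×10^-8)(258)/(1.307e-06) = 5.192 Ω
R_total = R_1 + R_2 + R_3 = 8.52 Ω

8.52 Ω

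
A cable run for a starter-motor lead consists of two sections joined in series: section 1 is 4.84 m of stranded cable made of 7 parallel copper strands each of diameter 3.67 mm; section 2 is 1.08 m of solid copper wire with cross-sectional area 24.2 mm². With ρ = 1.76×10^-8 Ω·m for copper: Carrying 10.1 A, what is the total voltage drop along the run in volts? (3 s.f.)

Section 1: A_strand = π(1.8350e-03)² = 1.058e-05 m²; R₁ = ρL/(N·A_s) = (1.76×10^-8)(4.84)/(7×1.058e-05) = 0.00115 Ω
Section 2: A = 24.2 mm² = 2.420e-05 m²
R₂ = (1.76×10^-8)(1.08)/(2.420e-05) = 7.855×10^-4 Ω
R = R₁ + R₂ = 0.001936 Ω
V = IR = 10.1 × 0.001936 = 0.0196 V

0.0196 V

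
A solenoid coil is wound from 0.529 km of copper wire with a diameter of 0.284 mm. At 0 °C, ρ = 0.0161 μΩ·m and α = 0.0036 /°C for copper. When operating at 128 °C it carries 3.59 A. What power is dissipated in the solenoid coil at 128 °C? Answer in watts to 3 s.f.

ρ = 0.0161 μΩ·m = 1.61×10^-8 Ω·m
A = π(d/2)² = π(1.4200e-04 m)² = 6.335e-08 m²
R₍0₎ = ρL/A = (1.61×10^-8)(529)/(6.335e-08) = 134.4 Ω
R₍128₎ = R₍0₎(1 + αΔT) = 134.4 × (1 + 0.0036×128) = 196.4 Ω
P = I²R = (3.59)² × 196.4 = 2530 W

2530 W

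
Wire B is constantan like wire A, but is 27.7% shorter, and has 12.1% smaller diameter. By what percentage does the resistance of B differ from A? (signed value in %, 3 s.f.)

R ∝ L/d², so R_B/R_A = (1 − 27.7/100) × (1 − 12.1/100)⁻²
= 0.723 × 1.294 = 0.9357
(R_B − R_A)/R_A = 0.9357 − 1 = -6.42%

-6.42%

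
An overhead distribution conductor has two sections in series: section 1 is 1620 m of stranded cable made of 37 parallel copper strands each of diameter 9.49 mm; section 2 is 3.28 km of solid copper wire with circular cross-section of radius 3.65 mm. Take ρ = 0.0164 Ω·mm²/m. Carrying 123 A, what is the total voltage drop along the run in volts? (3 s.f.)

159 V

ρ = 0.0164 Ω·mm²/m = 1.64×10^-8 Ω·m
Section 1: A_strand = π(4.7450e-03)² = 7.073e-05 m²; R₁ = ρL/(N·A_s) = (1.64×10^-8)(1620)/(37×7.073e-05) = 0.01015 Ω
Section 2: A = πr² = π(3.6500e-03 m)² = 4.185e-05 m²
R₂ = (1.64×10^-8)(3280)/(4.185e-05) = 1.285 Ω
R = R₁ + R₂ = 1.295 Ω
V = IR = 123 × 1.295 = 159 V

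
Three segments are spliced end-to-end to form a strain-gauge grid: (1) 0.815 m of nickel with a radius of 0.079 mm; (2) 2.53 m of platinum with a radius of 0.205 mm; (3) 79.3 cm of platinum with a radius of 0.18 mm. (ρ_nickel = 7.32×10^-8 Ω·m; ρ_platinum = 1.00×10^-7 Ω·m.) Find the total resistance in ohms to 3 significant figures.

Seg 1: A = πr² = π(7.9000e-05 m)² = 1.961e-08 m²
R_1 = (7.32×10^-8)(0.815)/(1.961e-08) = 3.043 Ω
Seg 2: A = πr² = π(2.0500e-04 m)² = 1.320e-07 m²
R_2 = (1.00×10^-7)(2.53)/(1.320e-07) = 1.916 Ω
Seg 3: A = πr² = π(1.8000e-04 m)² = 1.018e-07 m²
R_3 = (1.00×10^-7)(0.793)/(1.018e-07) = 0.7791 Ω
R_total = R_1 + R_2 + R_3 = 5.74 Ω

5.74 Ω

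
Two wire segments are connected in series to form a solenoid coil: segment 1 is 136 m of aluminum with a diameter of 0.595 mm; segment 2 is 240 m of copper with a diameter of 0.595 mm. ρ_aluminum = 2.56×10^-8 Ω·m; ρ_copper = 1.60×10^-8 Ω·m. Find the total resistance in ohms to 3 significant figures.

Segment 1: A = π(d/2)² = π(2.9750e-04 m)² = 2.781e-07 m²
R₁ = ρL/A = (2.56×10^-8)(136)/(2.781e-07) = 12.52 Ω
R₂ = (1.60×10^-8)(240)/(2.781e-07) = 13.81 Ω
R = R₁ + R₂ = 26.3 Ω

26.3 Ω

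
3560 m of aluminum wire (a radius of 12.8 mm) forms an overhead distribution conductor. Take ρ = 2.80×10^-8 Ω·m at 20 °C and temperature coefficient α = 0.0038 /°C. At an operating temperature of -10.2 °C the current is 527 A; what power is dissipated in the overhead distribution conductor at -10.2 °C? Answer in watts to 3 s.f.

A = πr² = π(1.2800e-02 m)² = 5.147e-04 m²
R₍20₎ = ρL/A = (2.80×10^-8)(3560)/(5.147e-04) = 0.1937 Ω
R₍-10.2₎ = R₍20₎(1 + αΔT) = 0.1937 × (1 + 0.0038×-30.2) = 0.1714 Ω
P = I²R = (527)² × 0.1714 = 47600 W

47600 W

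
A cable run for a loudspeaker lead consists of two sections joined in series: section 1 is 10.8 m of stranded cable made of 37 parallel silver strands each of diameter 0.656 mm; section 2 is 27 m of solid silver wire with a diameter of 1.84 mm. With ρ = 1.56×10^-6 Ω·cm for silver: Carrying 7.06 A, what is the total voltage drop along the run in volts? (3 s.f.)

ρ = 1.56×10^-6 Ω·cm = 1.56×10^-8 Ω·m
Section 1: A_strand = π(3.2800e-04)² = 3.380e-07 m²; R₁ = ρL/(N·A_s) = (1.56×10^-8)(10.8)/(37×3.380e-07) = 0.01347 Ω
Section 2: A = π(d/2)² = π(9.2000e-04 m)² = 2.659e-06 m²
R₂ = (1.56×10^-8)(27)/(2.659e-06) = 0.1584 Ω
R = R₁ + R₂ = 0.1719 Ω
V = IR = 7.06 × 0.1719 = 1.21 V

1.21 V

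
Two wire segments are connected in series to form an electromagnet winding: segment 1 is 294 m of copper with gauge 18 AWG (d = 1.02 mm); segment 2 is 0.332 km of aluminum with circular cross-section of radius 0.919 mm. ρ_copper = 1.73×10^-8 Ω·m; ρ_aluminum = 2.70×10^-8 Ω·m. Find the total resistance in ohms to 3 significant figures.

Segment 1: A = π(1.02/2 mm)² = π(5.1000e-04 m)² = 8.171e-07 m²
R₁ = ρL/A = (1.73×10^-8)(294)/(8.171e-07) = 6.224 Ω
Segment 2: A = πr² = π(9.1900e-04 m)² = 2.653e-06 m²
R₂ = (2.70×10^-8)(332)/(2.653e-06) = 3.378 Ω
R = R₁ + R₂ = 9.60 Ω

9.60 Ω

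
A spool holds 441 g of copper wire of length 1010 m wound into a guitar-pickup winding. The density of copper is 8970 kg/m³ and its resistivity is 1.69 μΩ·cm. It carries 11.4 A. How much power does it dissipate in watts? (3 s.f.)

ρ = 1.69 μΩ·cm = 1.69×10^-8 Ω·m
A = m/(density·L) = 0.441/(8970×1010) = 4.8677e-08 m²
R = ρL/A = (1.69×10^-8)(1010)/(4.8677e-08) = 350.7 Ω
P = I²R = (11.4)² × 350.7 = 45600 W

45600 W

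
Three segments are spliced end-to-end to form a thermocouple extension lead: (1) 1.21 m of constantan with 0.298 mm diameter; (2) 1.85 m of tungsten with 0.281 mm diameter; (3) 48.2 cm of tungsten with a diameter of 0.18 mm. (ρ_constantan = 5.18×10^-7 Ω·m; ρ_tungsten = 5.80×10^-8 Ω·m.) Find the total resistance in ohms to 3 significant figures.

11.8 Ω

Seg 1: A = π(d/2)² = π(1.4900e-04 m)² = 6.975e-08 m²
R_1 = (5.18×10^-7)(1.21)/(6.975e-08) = 8.987 Ω
Seg 2: A = π(d/2)² = π(1.4050e-04 m)² = 6.202e-08 m²
R_2 = (5.80×10^-8)(1.85)/(6.202e-08) = 1.73 Ω
Seg 3: A = π(d/2)² = π(9.0000e-05 m)² = 2.545e-08 m²
R_3 = (5.80×10^-8)(0.482)/(2.545e-08) = 1.099 Ω
R_total = R_1 + R_2 + R_3 = 11.8 Ω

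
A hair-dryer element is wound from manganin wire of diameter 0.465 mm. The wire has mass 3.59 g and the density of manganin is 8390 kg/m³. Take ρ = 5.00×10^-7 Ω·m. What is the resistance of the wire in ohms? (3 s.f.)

A = π(d/2)² = π(2.3250e-04 m)² = 1.6982e-07 m²
L = m/(density·A) = 0.00359/(8390×1.6982e-07) = 2.52 m
R = ρL/A = (5.00×10^-7)(2.52)/(1.6982e-07) = 7.42 Ω

7.42 Ω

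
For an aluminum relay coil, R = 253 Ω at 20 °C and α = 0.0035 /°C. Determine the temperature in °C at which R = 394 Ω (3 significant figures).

179 °C

R = R₀(1 + α(T − T₀)) ⇒ T = T₀ + (R/R₀ − 1)/α
T = 20 + (394/253 − 1)/0.0035 = 20 + (0.5573)/0.0035 = 179 °C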